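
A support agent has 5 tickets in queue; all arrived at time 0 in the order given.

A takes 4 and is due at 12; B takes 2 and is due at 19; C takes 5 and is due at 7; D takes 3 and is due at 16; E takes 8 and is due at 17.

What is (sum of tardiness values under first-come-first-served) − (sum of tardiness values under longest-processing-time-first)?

-9

FIFO (arrival order): A B C D E.
A: 0→4, due 12, tardiness 0
B: 4→6, due 19, tardiness 0
C: 6→11, due 7, tardiness 4
D: 11→14, due 16, tardiness 0
E: 14→22, due 17, tardiness 5
Sum = 0+0+4+0+5 = 9.
LPT (decreasing processing time): E C A D B.
E: 0→8, due 17, tardiness 0
C: 8→13, due 7, tardiness 6
A: 13→17, due 12, tardiness 5
D: 17→20, due 16, tardiness 4
B: 20→22, due 19, tardiness 3
Sum = 0+6+5+4+3 = 18.
Difference = 9 − 18 = -9.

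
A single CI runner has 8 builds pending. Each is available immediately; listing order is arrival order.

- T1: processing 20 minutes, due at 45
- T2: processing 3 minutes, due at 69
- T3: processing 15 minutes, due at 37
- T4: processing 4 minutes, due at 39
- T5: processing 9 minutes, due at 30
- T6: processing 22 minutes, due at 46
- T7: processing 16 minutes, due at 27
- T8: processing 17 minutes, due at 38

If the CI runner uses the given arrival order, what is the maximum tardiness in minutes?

68

FIFO (arrival order): T1 T2 T3 T4 T5 T6 T7 T8.
T1: 0→20, due 45, tardiness 0
T2: 20→23, due 69, tardiness 0
T3: 23→38, due 37, tardiness 1
T4: 38→42, due 39, tardiness 3
T5: 42→51, due 30, tardiness 21
T6: 51→73, due 46, tardiness 27
T7: 73→89, due 27, tardiness 62
T8: 89→106, due 38, tardiness 68
Maximum = 68.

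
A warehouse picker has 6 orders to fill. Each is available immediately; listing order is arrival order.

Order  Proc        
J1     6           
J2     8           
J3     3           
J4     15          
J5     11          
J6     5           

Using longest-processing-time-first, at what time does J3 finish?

LPT (decreasing processing time): J4 J5 J2 J1 J6 J3.
J4: 0→15
J5: 15→26
J2: 26→34
J1: 34→40
J6: 40→45
J3: 45→48

48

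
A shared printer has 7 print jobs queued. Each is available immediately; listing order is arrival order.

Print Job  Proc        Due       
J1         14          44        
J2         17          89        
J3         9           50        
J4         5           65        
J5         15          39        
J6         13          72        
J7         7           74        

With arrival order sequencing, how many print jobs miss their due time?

3

FIFO (arrival order): J1 J2 J3 J4 J5 J6 J7.
J1: 0→14, due 44, tardiness 0
J2: 14→31, due 89, tardiness 0
J3: 31→40, due 50, tardiness 0
J4: 40→45, due 65, tardiness 0
J5: 45→60, due 39, tardiness 21
J6: 60→73, due 72, tardiness 1
J7: 73→80, due 74, tardiness 6
Late print jobs: 3.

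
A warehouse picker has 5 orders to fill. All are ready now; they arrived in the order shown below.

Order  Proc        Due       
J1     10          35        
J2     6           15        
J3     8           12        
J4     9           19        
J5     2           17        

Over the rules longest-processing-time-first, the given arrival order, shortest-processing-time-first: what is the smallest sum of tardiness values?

10

LPT (decreasing processing time): J1 J4 J3 J2 J5.
J1: 0→10, due 35, tardiness 0
J4: 10→19, due 19, tardiness 0
J3: 19→27, due 12, tardiness 15
J2: 27→33, due 15, tardiness 18
J5: 33→35, due 17, tardiness 18
Sum = 0+0+15+18+18 = 51.
FIFO (arrival order): J1 J2 J3 J4 J5.
J1: 0→10, due 35, tardiness 0
J2: 10→16, due 15, tardiness 1
J3: 16→24, due 12, tardiness 12
J4: 24→33, due 19, tardiness 14
J5: 33→35, due 17, tardiness 18
Sum = 0+1+12+14+18 = 45.
SPT (increasing processing time): J5 J2 J3 J4 J1.
J5: 0→2, due 17, tardiness 0
J2: 2→8, due 15, tardiness 0
J3: 8→16, due 12, tardiness 4
J4: 16→25, due 19, tardiness 6
J1: 25→35, due 35, tardiness 0
Sum = 0+0+4+6+0 = 10.
LPT 51, FIFO 45, SPT 10 → minimum 10.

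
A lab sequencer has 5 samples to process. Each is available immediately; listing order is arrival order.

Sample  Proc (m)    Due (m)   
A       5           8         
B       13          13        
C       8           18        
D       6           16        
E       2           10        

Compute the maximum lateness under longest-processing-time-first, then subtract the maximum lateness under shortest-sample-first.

LPT (decreasing processing time): B C D A E.
B: 0→13, due 13, lateness 0
C: 13→21, due 18, lateness 3
D: 21→27, due 16, lateness 11
A: 27→32, due 8, lateness 24
E: 32→34, due 10, lateness 24
Maximum = 24.
SPT (increasing processing time): E A D C B.
E: 0→2, due 10, lateness -8
A: 2→7, due 8, lateness -1
D: 7→13, due 16, lateness -3
C: 13→21, due 18, lateness 3
B: 21→34, due 13, lateness 21
Maximum = 21.
Difference = 24 − 21 = 3.

3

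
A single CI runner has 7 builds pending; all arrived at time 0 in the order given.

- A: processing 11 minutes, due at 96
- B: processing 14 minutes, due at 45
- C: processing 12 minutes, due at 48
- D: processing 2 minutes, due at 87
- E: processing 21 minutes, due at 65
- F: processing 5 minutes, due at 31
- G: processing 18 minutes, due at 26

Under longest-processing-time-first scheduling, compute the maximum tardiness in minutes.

50

LPT (decreasing processing time): E G B C A F D.
E: 0→21, due 65, tardiness 0
G: 21→39, due 26, tardiness 13
B: 39→53, due 45, tardiness 8
C: 53→65, due 48, tardiness 17
A: 65→76, due 96, tardiness 0
F: 76→81, due 31, tardiness 50
D: 81→83, due 87, tardiness 0
Maximum = 50.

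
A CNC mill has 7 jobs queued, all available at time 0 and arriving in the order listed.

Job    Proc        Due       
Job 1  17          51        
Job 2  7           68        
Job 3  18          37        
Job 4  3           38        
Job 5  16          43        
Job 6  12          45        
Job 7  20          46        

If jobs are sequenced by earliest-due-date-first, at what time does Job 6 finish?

49

EDD (increasing due date): Job 3 Job 4 Job 5 Job 6 Job 7 Job 1 Job 2.
Job 3: 0→18
Job 4: 18→21
Job 5: 21→37
Job 6: 37→49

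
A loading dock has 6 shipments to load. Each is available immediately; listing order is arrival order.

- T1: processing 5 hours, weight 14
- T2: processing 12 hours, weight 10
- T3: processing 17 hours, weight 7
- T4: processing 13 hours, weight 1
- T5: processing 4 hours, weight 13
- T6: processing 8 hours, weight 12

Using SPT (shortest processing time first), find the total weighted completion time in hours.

SPT (increasing processing time): T5 T1 T6 T2 T4 T3.
T5: finishes 4, weight 13, w·C = 52
T1: finishes 9, weight 14, w·C = 126
T6: finishes 17, weight 12, w·C = 204
T2: finishes 29, weight 10, w·C = 290
T4: finishes 42, weight 1, w·C = 42
T3: finishes 59, weight 7, w·C = 413
Sum = 52+126+204+290+42+413 = 1127.

1127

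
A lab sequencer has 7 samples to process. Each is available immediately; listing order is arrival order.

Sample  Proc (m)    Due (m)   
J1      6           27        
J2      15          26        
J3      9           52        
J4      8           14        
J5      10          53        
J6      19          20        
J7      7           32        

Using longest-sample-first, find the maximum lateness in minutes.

47

LPT (decreasing processing time): J6 J2 J5 J3 J4 J7 J1.
J6: 0→19, due 20, lateness -1
J2: 19→34, due 26, lateness 8
J5: 34→44, due 53, lateness -9
J3: 44→53, due 52, lateness 1
J4: 53→61, due 14, lateness 47
J7: 61→68, due 32, lateness 36
J1: 68→74, due 27, lateness 47
Maximum = 47.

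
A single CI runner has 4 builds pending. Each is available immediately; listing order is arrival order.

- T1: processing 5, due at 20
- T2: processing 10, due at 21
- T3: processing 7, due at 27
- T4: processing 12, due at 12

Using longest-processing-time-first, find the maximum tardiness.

LPT (decreasing processing time): T4 T2 T3 T1.
T4: 0→12, due 12, tardiness 0
T2: 12→22, due 21, tardiness 1
T3: 22→29, due 27, tardiness 2
T1: 29→34, due 20, tardiness 14
Maximum = 14.

14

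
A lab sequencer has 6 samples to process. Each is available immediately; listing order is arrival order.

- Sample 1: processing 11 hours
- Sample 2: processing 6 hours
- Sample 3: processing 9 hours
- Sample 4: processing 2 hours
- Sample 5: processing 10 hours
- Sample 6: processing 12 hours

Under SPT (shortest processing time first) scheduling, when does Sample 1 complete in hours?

38

SPT (increasing processing time): Sample 4 Sample 2 Sample 3 Sample 5 Sample 1 Sample 6.
Sample 4: 0→2
Sample 2: 2→8
Sample 3: 8→17
Sample 5: 17→27
Sample 1: 27→38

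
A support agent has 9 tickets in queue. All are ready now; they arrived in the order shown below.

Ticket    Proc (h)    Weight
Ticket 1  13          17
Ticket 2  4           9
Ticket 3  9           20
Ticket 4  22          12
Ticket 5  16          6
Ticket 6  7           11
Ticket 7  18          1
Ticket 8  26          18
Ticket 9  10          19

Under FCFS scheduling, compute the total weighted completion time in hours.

FIFO (arrival order): Ticket 1 Ticket 2 Ticket 3 Ticket 4 Ticket 5 Ticket 6 Ticket 7 Ticket 8 Ticket 9.
Ticket 1: finishes 13, weight 17, w·C = 221
Ticket 2: finishes 17, weight 9, w·C = 153
Ticket 3: finishes 26, weight 20, w·C = 520
Ticket 4: finishes 48, weight 12, w·C = 576
Ticket 5: finishes 64, weight 6, w·C = 384
Ticket 6: finishes 71, weight 11, w·C = 781
Ticket 7: finishes 89, weight 1, w·C = 89
Ticket 8: finishes 115, weight 18, w·C = 2070
Ticket 9: finishes 125, weight 19, w·C = 2375
Sum = 221+153+520+576+384+781+89+2070+2375 = 7169.

7169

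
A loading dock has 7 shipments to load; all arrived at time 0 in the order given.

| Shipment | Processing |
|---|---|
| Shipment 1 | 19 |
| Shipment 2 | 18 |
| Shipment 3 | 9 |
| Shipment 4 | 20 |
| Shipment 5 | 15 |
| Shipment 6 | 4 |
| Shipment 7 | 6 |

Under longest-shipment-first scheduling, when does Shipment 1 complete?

LPT (decreasing processing time): Shipment 4 Shipment 1 Shipment 2 Shipment 5 Shipment 3 Shipment 7 Shipment 6.
Shipment 4: 0→20
Shipment 1: 20→39

39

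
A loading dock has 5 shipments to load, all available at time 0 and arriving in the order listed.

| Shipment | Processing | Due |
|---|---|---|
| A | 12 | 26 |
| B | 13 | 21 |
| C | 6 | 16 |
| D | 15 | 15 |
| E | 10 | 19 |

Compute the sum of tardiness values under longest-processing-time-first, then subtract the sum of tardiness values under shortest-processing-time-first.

29

LPT (decreasing processing time): D B A E C.
D: 0→15, due 15, tardiness 0
B: 15→28, due 21, tardiness 7
A: 28→40, due 26, tardiness 14
E: 40→50, due 19, tardiness 31
C: 50→56, due 16, tardiness 40
Sum = 0+7+14+31+40 = 92.
SPT (increasing processing time): C E A B D.
C: 0→6, due 16, tardiness 0
E: 6→16, due 19, tardiness 0
A: 16→28, due 26, tardiness 2
B: 28→41, due 21, tardiness 20
D: 41→56, due 15, tardiness 41
Sum = 0+0+2+20+41 = 63.
Difference = 92 − 63 = 29.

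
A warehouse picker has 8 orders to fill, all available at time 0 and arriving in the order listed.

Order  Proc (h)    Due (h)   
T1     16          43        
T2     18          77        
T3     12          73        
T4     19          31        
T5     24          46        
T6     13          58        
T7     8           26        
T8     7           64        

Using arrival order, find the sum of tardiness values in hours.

258

FIFO (arrival order): T1 T2 T3 T4 T5 T6 T7 T8.
T1: 0→16, due 43, tardiness 0
T2: 16→34, due 77, tardiness 0
T3: 34→46, due 73, tardiness 0
T4: 46→65, due 31, tardiness 34
T5: 65→89, due 46, tardiness 43
T6: 89→102, due 58, tardiness 44
T7: 102→110, due 26, tardiness 84
T8: 110→117, due 64, tardiness 53
Sum = 0+0+0+34+43+44+84+53 = 258.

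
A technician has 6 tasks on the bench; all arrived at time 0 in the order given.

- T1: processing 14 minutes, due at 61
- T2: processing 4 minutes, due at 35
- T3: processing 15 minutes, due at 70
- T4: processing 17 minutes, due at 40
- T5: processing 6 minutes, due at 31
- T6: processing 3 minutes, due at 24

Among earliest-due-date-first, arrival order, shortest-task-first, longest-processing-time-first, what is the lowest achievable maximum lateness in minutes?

EDD (increasing due date): T6 T5 T2 T4 T1 T3.
T6: 0→3, due 24, lateness -21
T5: 3→9, due 31, lateness -22
T2: 9→13, due 35, lateness -22
T4: 13→30, due 40, lateness -10
T1: 30→44, due 61, lateness -17
T3: 44→59, due 70, lateness -11
Maximum = -10.
FIFO (arrival order): T1 T2 T3 T4 T5 T6.
T1: 0→14, due 61, lateness -47
T2: 14→18, due 35, lateness -17
T3: 18→33, due 70, lateness -37
T4: 33→50, due 40, lateness 10
T5: 50→56, due 31, lateness 25
T6: 56→59, due 24, lateness 35
Maximum = 35.
SPT (increasing processing time): T6 T2 T5 T1 T3 T4.
T6: 0→3, due 24, lateness -21
T2: 3→7, due 35, lateness -28
T5: 7→13, due 31, lateness -18
T1: 13→27, due 61, lateness -34
T3: 27→42, due 70, lateness -28
T4: 42→59, due 40, lateness 19
Maximum = 19.
LPT (decreasing processing time): T4 T3 T1 T5 T2 T6.
T4: 0→17, due 40, lateness -23
T3: 17→32, due 70, lateness -38
T1: 32→46, due 61, lateness -15
T5: 46→52, due 31, lateness 21
T2: 52→56, due 35, lateness 21
T6: 56→59, due 24, lateness 35
Maximum = 35.
EDD -10, FIFO 35, SPT 19, LPT 35 → minimum -10.

-10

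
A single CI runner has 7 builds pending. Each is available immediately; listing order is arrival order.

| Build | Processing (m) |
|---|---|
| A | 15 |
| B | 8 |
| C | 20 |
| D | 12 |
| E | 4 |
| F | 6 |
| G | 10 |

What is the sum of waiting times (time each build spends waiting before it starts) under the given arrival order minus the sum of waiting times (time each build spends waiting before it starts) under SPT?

FIFO (arrival order): A B C D E F G.
A: waits 0, runs 0→15
B: waits 15, runs 15→23
C: waits 23, runs 23→43
D: waits 43, runs 43→55
E: waits 55, runs 55→59
F: waits 59, runs 59→65
G: waits 65, runs 65→75
Sum = 0+15+23+43+55+59+65 = 260.
SPT (increasing processing time): E F B G D A C.
E: waits 0, runs 0→4
F: waits 4, runs 4→10
B: waits 10, runs 10→18
G: waits 18, runs 18→28
D: waits 28, runs 28→40
A: waits 40, runs 40→55
C: waits 55, runs 55→75
Sum = 0+4+10+18+28+40+55 = 155.
Difference = 260 − 155 = 105.

105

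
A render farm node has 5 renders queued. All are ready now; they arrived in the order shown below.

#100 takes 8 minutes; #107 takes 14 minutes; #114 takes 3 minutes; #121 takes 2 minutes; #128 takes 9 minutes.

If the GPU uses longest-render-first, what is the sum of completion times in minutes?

138

LPT (decreasing processing time): #107 #128 #100 #114 #121.
#107: 0→14
#128: 14→23
#100: 23→31
#114: 31→34
#121: 34→36
Sum = 14+23+31+34+36 = 138.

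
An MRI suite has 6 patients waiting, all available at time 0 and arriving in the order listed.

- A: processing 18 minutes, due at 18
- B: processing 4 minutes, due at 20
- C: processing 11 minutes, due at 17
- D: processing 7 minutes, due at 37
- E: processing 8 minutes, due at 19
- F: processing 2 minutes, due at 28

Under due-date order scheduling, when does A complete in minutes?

29

EDD (increasing due date): C A E B F D.
C: 0→11
A: 11→29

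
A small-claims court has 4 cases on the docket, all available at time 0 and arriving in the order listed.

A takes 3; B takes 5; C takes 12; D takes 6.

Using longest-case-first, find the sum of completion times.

LPT (decreasing processing time): C D B A.
C: 0→12
D: 12→18
B: 18→23
A: 23→26
Sum = 12+18+23+26 = 79.

79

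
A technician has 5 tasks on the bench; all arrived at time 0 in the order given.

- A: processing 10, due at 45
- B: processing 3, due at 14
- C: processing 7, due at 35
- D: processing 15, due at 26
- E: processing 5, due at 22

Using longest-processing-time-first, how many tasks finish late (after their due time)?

LPT (decreasing processing time): D A C E B.
D: 0→15, due 26, tardiness 0
A: 15→25, due 45, tardiness 0
C: 25→32, due 35, tardiness 0
E: 32→37, due 22, tardiness 15
B: 37→40, due 14, tardiness 26
Late tasks: 2.

2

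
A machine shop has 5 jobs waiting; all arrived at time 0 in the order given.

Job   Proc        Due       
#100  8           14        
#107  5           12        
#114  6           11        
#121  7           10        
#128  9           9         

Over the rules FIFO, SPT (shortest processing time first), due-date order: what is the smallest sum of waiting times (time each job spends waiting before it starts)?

FIFO (arrival order): #100 #107 #114 #121 #128.
#100: waits 0, runs 0→8
#107: waits 8, runs 8→13
#114: waits 13, runs 13→19
#121: waits 19, runs 19→26
#128: waits 26, runs 26→35
Sum = 0+8+13+19+26 = 66.
SPT (increasing processing time): #107 #114 #121 #100 #128.
#107: waits 0, runs 0→5
#114: waits 5, runs 5→11
#121: waits 11, runs 11→18
#100: waits 18, runs 18→26
#128: waits 26, runs 26→35
Sum = 0+5+11+18+26 = 60.
EDD (increasing due date): #128 #121 #114 #107 #100.
#128: waits 0, runs 0→9
#121: waits 9, runs 9→16
#114: waits 16, runs 16→22
#107: waits 22, runs 22→27
#100: waits 27, runs 27→35
Sum = 0+9+16+22+27 = 74.
FIFO 66, SPT 60, EDD 74 → minimum 60.

60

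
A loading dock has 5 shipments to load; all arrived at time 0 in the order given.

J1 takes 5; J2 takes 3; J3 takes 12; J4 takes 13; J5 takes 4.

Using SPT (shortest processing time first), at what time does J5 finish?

7

SPT (increasing processing time): J2 J5 J1 J3 J4.
J2: 0→3
J5: 3→7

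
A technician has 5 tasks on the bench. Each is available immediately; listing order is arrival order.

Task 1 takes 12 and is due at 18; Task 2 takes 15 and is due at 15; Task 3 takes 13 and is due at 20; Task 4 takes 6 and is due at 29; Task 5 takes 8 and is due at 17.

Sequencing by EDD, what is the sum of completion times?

EDD (increasing due date): Task 2 Task 5 Task 1 Task 3 Task 4.
Task 2: 0→15
Task 5: 15→23
Task 1: 23→35
Task 3: 35→48
Task 4: 48→54
Sum = 15+23+35+48+54 = 175.

175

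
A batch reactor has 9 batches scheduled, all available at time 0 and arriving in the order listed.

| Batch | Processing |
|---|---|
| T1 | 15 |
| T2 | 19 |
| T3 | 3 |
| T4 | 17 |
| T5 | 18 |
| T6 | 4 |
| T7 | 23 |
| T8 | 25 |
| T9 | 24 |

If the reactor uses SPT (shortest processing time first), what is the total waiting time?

426

SPT (increasing processing time): T3 T6 T1 T4 T5 T2 T7 T9 T8.
T3: waits 0, runs 0→3
T6: waits 3, runs 3→7
T1: waits 7, runs 7→22
T4: waits 22, runs 22→39
T5: waits 39, runs 39→57
T2: waits 57, runs 57→76
T7: waits 76, runs 76→99
T9: waits 99, runs 99→123
T8: waits 123, runs 123→148
Sum = 0+3+7+22+39+57+76+99+123 = 426.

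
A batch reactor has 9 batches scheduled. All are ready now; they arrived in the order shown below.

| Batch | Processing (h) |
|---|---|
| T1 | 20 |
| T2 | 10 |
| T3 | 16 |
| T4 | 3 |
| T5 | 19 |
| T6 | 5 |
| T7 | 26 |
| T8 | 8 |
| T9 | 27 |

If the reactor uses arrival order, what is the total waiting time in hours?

FIFO (arrival order): T1 T2 T3 T4 T5 T6 T7 T8 T9.
T1: waits 0, runs 0→20
T2: waits 20, runs 20→30
T3: waits 30, runs 30→46
T4: waits 46, runs 46→49
T5: waits 49, runs 49→68
T6: waits 68, runs 68→73
T7: waits 73, runs 73→99
T8: waits 99, runs 99→107
T9: waits 107, runs 107→134
Sum = 0+20+30+46+49+68+73+99+107 = 492.

492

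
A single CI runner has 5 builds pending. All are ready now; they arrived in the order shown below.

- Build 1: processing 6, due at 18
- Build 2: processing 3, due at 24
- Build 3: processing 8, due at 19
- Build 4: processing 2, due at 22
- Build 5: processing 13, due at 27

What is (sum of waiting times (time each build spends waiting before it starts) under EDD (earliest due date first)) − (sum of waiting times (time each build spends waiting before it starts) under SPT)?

EDD (increasing due date): Build 1 Build 3 Build 4 Build 2 Build 5.
Build 1: waits 0, runs 0→6
Build 3: waits 6, runs 6→14
Build 4: waits 14, runs 14→16
Build 2: waits 16, runs 16→19
Build 5: waits 19, runs 19→32
Sum = 0+6+14+16+19 = 55.
SPT (increasing processing time): Build 4 Build 2 Build 1 Build 3 Build 5.
Build 4: waits 0, runs 0→2
Build 2: waits 2, runs 2→5
Build 1: waits 5, runs 5→11
Build 3: waits 11, runs 11→19
Build 5: waits 19, runs 19→32
Sum = 0+2+5+11+19 = 37.
Difference = 55 − 37 = 18.

18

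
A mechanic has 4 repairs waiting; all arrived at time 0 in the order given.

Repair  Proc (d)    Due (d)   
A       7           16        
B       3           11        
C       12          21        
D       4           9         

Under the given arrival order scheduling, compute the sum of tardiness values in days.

18

FIFO (arrival order): A B C D.
A: 0→7, due 16, tardiness 0
B: 7→10, due 11, tardiness 0
C: 10→22, due 21, tardiness 1
D: 22→26, due 9, tardiness 17
Sum = 0+0+1+17 = 18.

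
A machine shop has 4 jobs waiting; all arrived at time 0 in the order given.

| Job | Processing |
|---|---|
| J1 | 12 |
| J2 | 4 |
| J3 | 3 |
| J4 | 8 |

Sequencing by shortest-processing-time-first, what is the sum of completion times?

SPT (increasing processing time): J3 J2 J4 J1.
J3: 0→3
J2: 3→7
J4: 7→15
J1: 15→27
Sum = 3+7+15+27 = 52.

52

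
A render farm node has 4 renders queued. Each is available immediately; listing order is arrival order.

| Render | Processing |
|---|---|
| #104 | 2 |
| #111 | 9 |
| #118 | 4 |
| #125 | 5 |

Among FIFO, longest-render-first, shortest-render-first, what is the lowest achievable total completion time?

39

FIFO (arrival order): #104 #111 #118 #125.
#104: 0→2
#111: 2→11
#118: 11→15
#125: 15→20
Sum = 2+11+15+20 = 48.
LPT (decreasing processing time): #111 #125 #118 #104.
#111: 0→9
#125: 9→14
#118: 14→18
#104: 18→20
Sum = 9+14+18+20 = 61.
SPT (increasing processing time): #104 #118 #125 #111.
#104: 0→2
#118: 2→6
#125: 6→11
#111: 11→20
Sum = 2+6+11+20 = 39.
FIFO 48, LPT 61, SPT 39 → minimum 39.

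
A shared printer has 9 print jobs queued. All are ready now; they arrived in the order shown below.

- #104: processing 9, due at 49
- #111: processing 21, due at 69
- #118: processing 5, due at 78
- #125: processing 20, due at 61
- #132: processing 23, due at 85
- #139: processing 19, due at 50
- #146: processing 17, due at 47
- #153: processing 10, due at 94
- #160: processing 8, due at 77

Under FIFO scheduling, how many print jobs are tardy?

4

FIFO (arrival order): #104 #111 #118 #125 #132 #139 #146 #153 #160.
#104: 0→9, due 49, tardiness 0
#111: 9→30, due 69, tardiness 0
#118: 30→35, due 78, tardiness 0
#125: 35→55, due 61, tardiness 0
#132: 55→78, due 85, tardiness 0
#139: 78→97, due 50, tardiness 47
#146: 97→114, due 47, tardiness 67
#153: 114→124, due 94, tardiness 30
#160: 124→132, due 77, tardiness 55
Late print jobs: 4.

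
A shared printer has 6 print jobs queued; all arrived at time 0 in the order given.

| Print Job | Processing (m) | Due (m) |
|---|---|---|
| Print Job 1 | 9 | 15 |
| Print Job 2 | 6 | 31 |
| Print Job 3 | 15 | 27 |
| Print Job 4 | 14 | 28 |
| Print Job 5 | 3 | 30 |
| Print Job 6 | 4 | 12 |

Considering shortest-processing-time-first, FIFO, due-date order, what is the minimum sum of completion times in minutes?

SPT (increasing processing time): Print Job 5 Print Job 6 Print Job 2 Print Job 1 Print Job 4 Print Job 3.
Print Job 5: 0→3
Print Job 6: 3→7
Print Job 2: 7→13
Print Job 1: 13→22
Print Job 4: 22→36
Print Job 3: 36→51
Sum = 3+7+13+22+36+51 = 132.
FIFO (arrival order): Print Job 1 Print Job 2 Print Job 3 Print Job 4 Print Job 5 Print Job 6.
Print Job 1: 0→9
Print Job 2: 9→15
Print Job 3: 15→30
Print Job 4: 30→44
Print Job 5: 44→47
Print Job 6: 47→51
Sum = 9+15+30+44+47+51 = 196.
EDD (increasing due date): Print Job 6 Print Job 1 Print Job 3 Print Job 4 Print Job 5 Print Job 2.
Print Job 6: 0→4
Print Job 1: 4→13
Print Job 3: 13→28
Print Job 4: 28→42
Print Job 5: 42→45
Print Job 2: 45→51
Sum = 4+13+28+42+45+51 = 183.
SPT 132, FIFO 196, EDD 183 → minimum 132.

132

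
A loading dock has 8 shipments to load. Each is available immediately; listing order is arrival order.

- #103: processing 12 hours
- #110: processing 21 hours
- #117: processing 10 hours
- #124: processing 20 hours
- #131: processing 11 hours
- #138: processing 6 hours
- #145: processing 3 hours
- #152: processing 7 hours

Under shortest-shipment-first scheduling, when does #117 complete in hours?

SPT (increasing processing time): #145 #138 #152 #117 #131 #103 #124 #110.
#145: 0→3
#138: 3→9
#152: 9→16
#117: 16→26

26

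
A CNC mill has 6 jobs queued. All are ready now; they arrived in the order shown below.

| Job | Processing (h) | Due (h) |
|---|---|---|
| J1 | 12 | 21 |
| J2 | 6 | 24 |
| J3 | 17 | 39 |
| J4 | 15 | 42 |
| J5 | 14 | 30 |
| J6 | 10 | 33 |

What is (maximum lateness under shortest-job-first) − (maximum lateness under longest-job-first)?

-15

SPT (increasing processing time): J2 J6 J1 J5 J4 J3.
J2: 0→6, due 24, lateness -18
J6: 6→16, due 33, lateness -17
J1: 16→28, due 21, lateness 7
J5: 28→42, due 30, lateness 12
J4: 42→57, due 42, lateness 15
J3: 57→74, due 39, lateness 35
Maximum = 35.
LPT (decreasing processing time): J3 J4 J5 J1 J6 J2.
J3: 0→17, due 39, lateness -22
J4: 17→32, due 42, lateness -10
J5: 32→46, due 30, lateness 16
J1: 46→58, due 21, lateness 37
J6: 58→68, due 33, lateness 35
J2: 68→74, due 24, lateness 50
Maximum = 50.
Difference = 35 − 50 = -15.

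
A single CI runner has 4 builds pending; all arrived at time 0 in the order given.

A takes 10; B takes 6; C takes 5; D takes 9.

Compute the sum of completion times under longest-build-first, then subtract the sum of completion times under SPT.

LPT (decreasing processing time): A D B C.
A: 0→10
D: 10→19
B: 19→25
C: 25→30
Sum = 10+19+25+30 = 84.
SPT (increasing processing time): C B D A.
C: 0→5
B: 5→11
D: 11→20
A: 20→30
Sum = 5+11+20+30 = 66.
Difference = 84 − 66 = 18.

18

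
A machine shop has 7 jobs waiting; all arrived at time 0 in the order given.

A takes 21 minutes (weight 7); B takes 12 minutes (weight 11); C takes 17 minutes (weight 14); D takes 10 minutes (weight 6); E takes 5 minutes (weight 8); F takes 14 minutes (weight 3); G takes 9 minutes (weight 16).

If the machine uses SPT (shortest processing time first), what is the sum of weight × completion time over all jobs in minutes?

2508

SPT (increasing processing time): E G D B F C A.
E: finishes 5, weight 8, w·C = 40
G: finishes 14, weight 16, w·C = 224
D: finishes 24, weight 6, w·C = 144
B: finishes 36, weight 11, w·C = 396
F: finishes 50, weight 3, w·C = 150
C: finishes 67, weight 14, w·C = 938
A: finishes 88, weight 7, w·C = 616
Sum = 40+224+144+396+150+938+616 = 2508.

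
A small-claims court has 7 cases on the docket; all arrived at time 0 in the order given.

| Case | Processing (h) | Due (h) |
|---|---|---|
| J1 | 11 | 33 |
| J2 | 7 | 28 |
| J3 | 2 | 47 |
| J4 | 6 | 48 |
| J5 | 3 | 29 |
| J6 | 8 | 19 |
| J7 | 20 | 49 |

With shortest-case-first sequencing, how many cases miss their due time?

3

SPT (increasing processing time): J3 J5 J4 J2 J6 J1 J7.
J3: 0→2, due 47, tardiness 0
J5: 2→5, due 29, tardiness 0
J4: 5→11, due 48, tardiness 0
J2: 11→18, due 28, tardiness 0
J6: 18→26, due 19, tardiness 7
J1: 26→37, due 33, tardiness 4
J7: 37→57, due 49, tardiness 8
Late cases: 3.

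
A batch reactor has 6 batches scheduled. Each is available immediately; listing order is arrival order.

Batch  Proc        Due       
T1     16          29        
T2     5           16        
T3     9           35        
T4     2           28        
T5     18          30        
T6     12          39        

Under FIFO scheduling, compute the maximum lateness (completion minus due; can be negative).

23

FIFO (arrival order): T1 T2 T3 T4 T5 T6.
T1: 0→16, due 29, lateness -13
T2: 16→21, due 16, lateness 5
T3: 21→30, due 35, lateness -5
T4: 30→32, due 28, lateness 4
T5: 32→50, due 30, lateness 20
T6: 50→62, due 39, lateness 23
Maximum = 23.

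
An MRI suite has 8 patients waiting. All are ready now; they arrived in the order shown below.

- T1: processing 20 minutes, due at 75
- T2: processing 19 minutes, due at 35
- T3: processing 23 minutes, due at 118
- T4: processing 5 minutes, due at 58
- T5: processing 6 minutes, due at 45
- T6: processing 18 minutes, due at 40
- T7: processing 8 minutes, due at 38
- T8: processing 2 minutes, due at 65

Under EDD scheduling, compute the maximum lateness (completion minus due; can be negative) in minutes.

EDD (increasing due date): T2 T7 T6 T5 T4 T8 T1 T3.
T2: 0→19, due 35, lateness -16
T7: 19→27, due 38, lateness -11
T6: 27→45, due 40, lateness 5
T5: 45→51, due 45, lateness 6
T4: 51→56, due 58, lateness -2
T8: 56→58, due 65, lateness -7
T1: 58→78, due 75, lateness 3
T3: 78→101, due 118, lateness -17
Maximum = 6.

6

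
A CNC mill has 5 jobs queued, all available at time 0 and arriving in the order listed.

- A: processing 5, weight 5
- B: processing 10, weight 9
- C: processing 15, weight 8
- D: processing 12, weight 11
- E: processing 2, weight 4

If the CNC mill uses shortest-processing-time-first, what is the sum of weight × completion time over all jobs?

867

SPT (increasing processing time): E A B D C.
E: finishes 2, weight 4, w·C = 8
A: finishes 7, weight 5, w·C = 35
B: finishes 17, weight 9, w·C = 153
D: finishes 29, weight 11, w·C = 319
C: finishes 44, weight 8, w·C = 352
Sum = 8+35+153+319+352 = 867.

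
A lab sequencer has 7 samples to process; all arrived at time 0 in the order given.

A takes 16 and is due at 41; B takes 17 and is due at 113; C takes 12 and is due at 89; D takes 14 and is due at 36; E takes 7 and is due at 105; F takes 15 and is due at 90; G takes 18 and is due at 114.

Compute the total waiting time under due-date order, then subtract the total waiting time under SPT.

EDD (increasing due date): D A C F E B G.
D: waits 0, runs 0→14
A: waits 14, runs 14→30
C: waits 30, runs 30→42
F: waits 42, runs 42→57
E: waits 57, runs 57→64
B: waits 64, runs 64→81
G: waits 81, runs 81→99
Sum = 0+14+30+42+57+64+81 = 288.
SPT (increasing processing time): E C D F A B G.
E: waits 0, runs 0→7
C: waits 7, runs 7→19
D: waits 19, runs 19→33
F: waits 33, runs 33→48
A: waits 48, runs 48→64
B: waits 64, runs 64→81
G: waits 81, runs 81→99
Sum = 0+7+19+33+48+64+81 = 252.
Difference = 288 − 252 = 36.

36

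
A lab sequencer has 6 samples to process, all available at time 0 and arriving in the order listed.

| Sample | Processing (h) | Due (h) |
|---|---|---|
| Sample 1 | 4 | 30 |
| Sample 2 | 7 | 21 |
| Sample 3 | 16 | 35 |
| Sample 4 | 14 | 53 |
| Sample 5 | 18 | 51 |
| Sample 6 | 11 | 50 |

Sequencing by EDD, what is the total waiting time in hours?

139

EDD (increasing due date): Sample 2 Sample 1 Sample 3 Sample 6 Sample 5 Sample 4.
Sample 2: waits 0, runs 0→7
Sample 1: waits 7, runs 7→11
Sample 3: waits 11, runs 11→27
Sample 6: waits 27, runs 27→38
Sample 5: waits 38, runs 38→56
Sample 4: waits 56, runs 56→70
Sum = 0+7+11+27+38+56 = 139.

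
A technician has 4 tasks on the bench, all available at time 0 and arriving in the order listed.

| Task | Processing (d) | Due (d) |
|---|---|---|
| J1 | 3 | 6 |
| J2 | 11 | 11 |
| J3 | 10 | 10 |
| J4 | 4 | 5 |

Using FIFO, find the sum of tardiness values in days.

FIFO (arrival order): J1 J2 J3 J4.
J1: 0→3, due 6, tardiness 0
J2: 3→14, due 11, tardiness 3
J3: 14→24, due 10, tardiness 14
J4: 24→28, due 5, tardiness 23
Sum = 0+3+14+23 = 40.

40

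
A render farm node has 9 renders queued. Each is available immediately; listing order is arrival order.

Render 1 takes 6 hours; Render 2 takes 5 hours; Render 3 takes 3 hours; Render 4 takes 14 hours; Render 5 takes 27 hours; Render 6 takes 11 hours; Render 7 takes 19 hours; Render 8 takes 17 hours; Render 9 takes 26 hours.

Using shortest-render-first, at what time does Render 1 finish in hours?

SPT (increasing processing time): Render 3 Render 2 Render 1 Render 6 Render 4 Render 8 Render 7 Render 9 Render 5.
Render 3: 0→3
Render 2: 3→8
Render 1: 8→14

14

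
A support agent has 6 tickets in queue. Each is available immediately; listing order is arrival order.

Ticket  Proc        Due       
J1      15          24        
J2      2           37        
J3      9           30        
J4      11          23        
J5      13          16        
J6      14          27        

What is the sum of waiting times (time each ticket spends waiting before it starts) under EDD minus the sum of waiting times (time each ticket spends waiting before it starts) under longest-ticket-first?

EDD (increasing due date): J5 J4 J1 J6 J3 J2.
J5: waits 0, runs 0→13
J4: waits 13, runs 13→24
J1: waits 24, runs 24→39
J6: waits 39, runs 39→53
J3: waits 53, runs 53→62
J2: waits 62, runs 62→64
Sum = 0+13+24+39+53+62 = 191.
LPT (decreasing processing time): J1 J6 J5 J4 J3 J2.
J1: waits 0, runs 0→15
J6: waits 15, runs 15→29
J5: waits 29, runs 29→42
J4: waits 42, runs 42→53
J3: waits 53, runs 53→62
J2: waits 62, runs 62→64
Sum = 0+15+29+42+53+62 = 201.
Difference = 191 − 201 = -10.

-10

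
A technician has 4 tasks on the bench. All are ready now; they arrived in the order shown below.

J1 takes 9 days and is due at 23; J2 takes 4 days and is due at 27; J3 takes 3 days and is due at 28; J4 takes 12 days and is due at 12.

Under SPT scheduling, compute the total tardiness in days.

SPT (increasing processing time): J3 J2 J1 J4.
J3: 0→3, due 28, tardiness 0
J2: 3→7, due 27, tardiness 0
J1: 7→16, due 23, tardiness 0
J4: 16→28, due 12, tardiness 16
Sum = 0+0+0+16 = 16.

16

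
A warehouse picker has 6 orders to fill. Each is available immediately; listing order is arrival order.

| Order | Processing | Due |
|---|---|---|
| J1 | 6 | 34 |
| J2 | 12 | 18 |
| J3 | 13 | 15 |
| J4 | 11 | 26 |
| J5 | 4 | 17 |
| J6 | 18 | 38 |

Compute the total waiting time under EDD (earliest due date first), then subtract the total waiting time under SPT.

EDD (increasing due date): J3 J5 J2 J4 J1 J6.
J3: waits 0, runs 0→13
J5: waits 13, runs 13→17
J2: waits 17, runs 17→29
J4: waits 29, runs 29→40
J1: waits 40, runs 40→46
J6: waits 46, runs 46→64
Sum = 0+13+17+29+40+46 = 145.
SPT (increasing processing time): J5 J1 J4 J2 J3 J6.
J5: waits 0, runs 0→4
J1: waits 4, runs 4→10
J4: waits 10, runs 10→21
J2: waits 21, runs 21→33
J3: waits 33, runs 33→46
J6: waits 46, runs 46→64
Sum = 0+4+10+21+33+46 = 114.
Difference = 145 − 114 = 31.

31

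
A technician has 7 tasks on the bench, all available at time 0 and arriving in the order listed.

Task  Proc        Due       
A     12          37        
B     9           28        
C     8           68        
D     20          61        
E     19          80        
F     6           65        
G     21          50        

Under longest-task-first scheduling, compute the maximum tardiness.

53

LPT (decreasing processing time): G D E A B C F.
G: 0→21, due 50, tardiness 0
D: 21→41, due 61, tardiness 0
E: 41→60, due 80, tardiness 0
A: 60→72, due 37, tardiness 35
B: 72→81, due 28, tardiness 53
C: 81→89, due 68, tardiness 21
F: 89→95, due 65, tardiness 30
Maximum = 53.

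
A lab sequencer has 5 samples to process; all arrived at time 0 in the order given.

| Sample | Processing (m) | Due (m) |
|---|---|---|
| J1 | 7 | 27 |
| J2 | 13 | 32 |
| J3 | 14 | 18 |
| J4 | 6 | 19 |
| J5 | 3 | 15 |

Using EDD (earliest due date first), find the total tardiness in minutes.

18

EDD (increasing due date): J5 J3 J4 J1 J2.
J5: 0→3, due 15, tardiness 0
J3: 3→17, due 18, tardiness 0
J4: 17→23, due 19, tardiness 4
J1: 23→30, due 27, tardiness 3
J2: 30→43, due 32, tardiness 11
Sum = 0+0+4+3+11 = 18.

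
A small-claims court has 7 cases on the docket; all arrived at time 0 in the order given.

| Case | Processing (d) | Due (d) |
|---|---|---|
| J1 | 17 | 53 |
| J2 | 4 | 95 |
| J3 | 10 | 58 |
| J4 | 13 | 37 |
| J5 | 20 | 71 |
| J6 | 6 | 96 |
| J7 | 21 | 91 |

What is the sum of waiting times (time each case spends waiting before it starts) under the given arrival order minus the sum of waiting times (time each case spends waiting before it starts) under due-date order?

-62

FIFO (arrival order): J1 J2 J3 J4 J5 J6 J7.
J1: waits 0, runs 0→17
J2: waits 17, runs 17→21
J3: waits 21, runs 21→31
J4: waits 31, runs 31→44
J5: waits 44, runs 44→64
J6: waits 64, runs 64→70
J7: waits 70, runs 70→91
Sum = 0+17+21+31+44+64+70 = 247.
EDD (increasing due date): J4 J1 J3 J5 J7 J2 J6.
J4: waits 0, runs 0→13
J1: waits 13, runs 13→30
J3: waits 30, runs 30→40
J5: waits 40, runs 40→60
J7: waits 60, runs 60→81
J2: waits 81, runs 81→85
J6: waits 85, runs 85→91
Sum = 0+13+30+40+60+81+85 = 309.
Difference = 247 − 309 = -62.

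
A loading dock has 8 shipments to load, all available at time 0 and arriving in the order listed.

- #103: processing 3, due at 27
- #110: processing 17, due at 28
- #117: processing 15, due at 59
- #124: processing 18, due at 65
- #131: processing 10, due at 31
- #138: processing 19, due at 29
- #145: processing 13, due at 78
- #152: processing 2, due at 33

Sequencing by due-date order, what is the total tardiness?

EDD (increasing due date): #103 #110 #138 #131 #152 #117 #124 #145.
#103: 0→3, due 27, tardiness 0
#110: 3→20, due 28, tardiness 0
#138: 20→39, due 29, tardiness 10
#131: 39→49, due 31, tardiness 18
#152: 49→51, due 33, tardiness 18
#117: 51→66, due 59, tardiness 7
#124: 66→84, due 65, tardiness 19
#145: 84→97, due 78, tardiness 19
Sum = 0+0+10+18+18+7+19+19 = 91.

91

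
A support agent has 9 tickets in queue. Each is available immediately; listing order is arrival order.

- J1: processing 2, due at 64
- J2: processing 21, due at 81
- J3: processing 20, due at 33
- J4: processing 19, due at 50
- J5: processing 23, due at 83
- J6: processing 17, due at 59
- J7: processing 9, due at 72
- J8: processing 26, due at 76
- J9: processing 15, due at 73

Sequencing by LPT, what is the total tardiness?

417

LPT (decreasing processing time): J8 J5 J2 J3 J4 J6 J9 J7 J1.
J8: 0→26, due 76, tardiness 0
J5: 26→49, due 83, tardiness 0
J2: 49→70, due 81, tardiness 0
J3: 70→90, due 33, tardiness 57
J4: 90→109, due 50, tardiness 59
J6: 109→126, due 59, tardiness 67
J9: 126→141, due 73, tardiness 68
J7: 141→150, due 72, tardiness 78
J1: 150→152, due 64, tardiness 88
Sum = 0+0+0+57+59+67+68+78+88 = 417.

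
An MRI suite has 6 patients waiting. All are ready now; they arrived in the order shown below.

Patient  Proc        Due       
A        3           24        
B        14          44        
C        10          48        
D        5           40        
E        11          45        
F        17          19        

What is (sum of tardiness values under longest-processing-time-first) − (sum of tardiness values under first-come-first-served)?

LPT (decreasing processing time): F B E C D A.
F: 0→17, due 19, tardiness 0
B: 17→31, due 44, tardiness 0
E: 31→42, due 45, tardiness 0
C: 42→52, due 48, tardiness 4
D: 52→57, due 40, tardiness 17
A: 57→60, due 24, tardiness 36
Sum = 0+0+0+4+17+36 = 57.
FIFO (arrival order): A B C D E F.
A: 0→3, due 24, tardiness 0
B: 3→17, due 44, tardiness 0
C: 17→27, due 48, tardiness 0
D: 27→32, due 40, tardiness 0
E: 32→43, due 45, tardiness 0
F: 43→60, due 19, tardiness 41
Sum = 0+0+0+0+0+41 = 41.
Difference = 57 − 41 = 16.

16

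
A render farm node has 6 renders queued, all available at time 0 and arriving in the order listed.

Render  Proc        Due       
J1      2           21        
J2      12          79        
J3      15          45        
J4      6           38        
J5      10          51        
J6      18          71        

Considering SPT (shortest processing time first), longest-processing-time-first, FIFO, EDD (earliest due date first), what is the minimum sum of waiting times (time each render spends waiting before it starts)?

103

SPT (increasing processing time): J1 J4 J5 J2 J3 J6.
J1: waits 0, runs 0→2
J4: waits 2, runs 2→8
J5: waits 8, runs 8→18
J2: waits 18, runs 18→30
J3: waits 30, runs 30→45
J6: waits 45, runs 45→63
Sum = 0+2+8+18+30+45 = 103.
LPT (decreasing processing time): J6 J3 J2 J5 J4 J1.
J6: waits 0, runs 0→18
J3: waits 18, runs 18→33
J2: waits 33, runs 33→45
J5: waits 45, runs 45→55
J4: waits 55, runs 55→61
J1: waits 61, runs 61→63
Sum = 0+18+33+45+55+61 = 212.
FIFO (arrival order): J1 J2 J3 J4 J5 J6.
J1: waits 0, runs 0→2
J2: waits 2, runs 2→14
J3: waits 14, runs 14→29
J4: waits 29, runs 29→35
J5: waits 35, runs 35→45
J6: waits 45, runs 45→63
Sum = 0+2+14+29+35+45 = 125.
EDD (increasing due date): J1 J4 J3 J5 J6 J2.
J1: waits 0, runs 0→2
J4: waits 2, runs 2→8
J3: waits 8, runs 8→23
J5: waits 23, runs 23→33
J6: waits 33, runs 33→51
J2: waits 51, runs 51→63
Sum = 0+2+8+23+33+51 = 117.
SPT 103, LPT 212, FIFO 125, EDD 117 → minimum 103.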